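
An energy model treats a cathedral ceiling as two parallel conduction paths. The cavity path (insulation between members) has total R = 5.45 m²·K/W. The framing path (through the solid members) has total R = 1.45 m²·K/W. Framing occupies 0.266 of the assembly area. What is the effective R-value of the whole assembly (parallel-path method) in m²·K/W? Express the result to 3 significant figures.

3.14 m²·K/W

U_eff = 0.734/5.45 + 0.266/1.45 = 0.1347 + 0.1834 = 0.3181
R_eff = 1/U_eff = 3.143 m²·K/W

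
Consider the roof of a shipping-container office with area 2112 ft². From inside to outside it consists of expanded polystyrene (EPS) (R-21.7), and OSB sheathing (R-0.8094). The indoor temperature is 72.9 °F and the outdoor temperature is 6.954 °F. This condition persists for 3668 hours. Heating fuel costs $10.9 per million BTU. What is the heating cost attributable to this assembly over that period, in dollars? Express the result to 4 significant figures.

R_total = 21.7 + 0.8094 = 22.509 ft²·°F·h/BTU
Q = 2112 × (72.9 − 6.954) / 22.509 = 6187.5 BTU/h
E = 6187.5 × 3668 = 22696000 BTU
Cost = 22696000/10⁶ × 10.9 = $247.39

247.4 dollars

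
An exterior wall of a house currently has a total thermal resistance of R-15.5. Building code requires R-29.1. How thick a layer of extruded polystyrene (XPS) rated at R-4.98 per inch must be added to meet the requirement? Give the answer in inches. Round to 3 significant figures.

2.73 in

ΔR = 29.1 − 15.5 = 13.6 ft²·°F·h/BTU
L = ΔR / (R/in) = 13.6/4.98 = 2.731 in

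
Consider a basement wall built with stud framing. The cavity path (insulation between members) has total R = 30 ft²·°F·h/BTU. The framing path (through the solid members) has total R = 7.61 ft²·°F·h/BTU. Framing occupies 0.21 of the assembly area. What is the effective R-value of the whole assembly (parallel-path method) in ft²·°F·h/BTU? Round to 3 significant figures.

18.5 ft²·°F·h/BTU

U_eff = 0.79/30 + 0.21/7.61 = 0.02633 + 0.0276 = 0.05393
R_eff = 1/U_eff = 18.54 ft²·°F·h/BTU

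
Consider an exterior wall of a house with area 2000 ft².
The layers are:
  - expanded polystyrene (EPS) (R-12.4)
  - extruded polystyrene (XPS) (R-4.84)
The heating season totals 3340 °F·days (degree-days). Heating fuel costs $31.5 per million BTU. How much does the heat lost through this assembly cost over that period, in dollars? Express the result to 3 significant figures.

293 dollars

R_total = 12.4 + 4.84 = 17.24 ft²·°F·h/BTU
E = A × HDD × 24 / R = 2000 × 3340 × 24 / 17.24 = 9299000 BTU
Cost = 9299000/10⁶ × 31.5 = $292.9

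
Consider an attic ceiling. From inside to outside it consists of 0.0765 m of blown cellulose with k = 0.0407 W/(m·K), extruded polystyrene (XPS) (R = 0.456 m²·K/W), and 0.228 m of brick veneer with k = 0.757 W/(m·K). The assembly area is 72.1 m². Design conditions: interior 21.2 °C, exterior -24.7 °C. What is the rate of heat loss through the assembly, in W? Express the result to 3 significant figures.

1260 W

0.0765/0.0407 = 1.88
0.228/0.757 = 0.3012
R_total = 1.88 + 0.456 + 0.3012 = 2.637 m²·K/W
Q = A·ΔT/R = 72.1 × (21.2 − (-24.7)) / 2.637 = 1255 W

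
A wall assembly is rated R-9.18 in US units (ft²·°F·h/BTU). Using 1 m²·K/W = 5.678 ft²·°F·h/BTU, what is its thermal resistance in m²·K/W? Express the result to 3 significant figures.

1.62 m²·K/W

R_SI = 9.18/5.678 = 1.617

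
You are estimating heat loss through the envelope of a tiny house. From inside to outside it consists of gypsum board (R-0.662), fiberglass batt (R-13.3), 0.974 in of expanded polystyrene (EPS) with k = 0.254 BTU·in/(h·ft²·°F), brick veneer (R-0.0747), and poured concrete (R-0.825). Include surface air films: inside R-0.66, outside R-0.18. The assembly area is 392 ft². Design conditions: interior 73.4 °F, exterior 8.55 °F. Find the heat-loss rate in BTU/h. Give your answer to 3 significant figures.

0.974/0.254 = 3.835
R_total = 0.66 + 0.662 + 13.3 + 3.835 + 0.0747 + 0.825 + 0.18 = 19.54 ft²·°F·h/BTU
Q = A·ΔT/R = 392 × (73.4 − 8.55) / 19.54 = 1301 BTU/h

1300 BTU/h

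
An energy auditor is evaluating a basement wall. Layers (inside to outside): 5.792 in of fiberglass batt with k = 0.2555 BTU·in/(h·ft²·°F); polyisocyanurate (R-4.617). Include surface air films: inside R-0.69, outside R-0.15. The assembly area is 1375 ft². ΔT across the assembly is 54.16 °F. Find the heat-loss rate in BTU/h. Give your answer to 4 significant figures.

5.792/0.2555 = 22.669
R_total = 0.69 + 22.669 + 4.617 + 0.15 = 28.126 ft²·°F·h/BTU
Q = A·ΔT/R = 1375 × 54.16 / 28.126 = 2647.7 BTU/h

2648 BTU/h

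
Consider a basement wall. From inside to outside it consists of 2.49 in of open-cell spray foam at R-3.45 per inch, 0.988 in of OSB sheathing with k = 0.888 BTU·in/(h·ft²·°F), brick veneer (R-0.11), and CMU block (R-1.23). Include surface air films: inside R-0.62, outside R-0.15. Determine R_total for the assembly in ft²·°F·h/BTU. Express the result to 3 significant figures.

11.8 ft²·°F·h/BTU

2.49 × 3.45 = 8.591
0.988/0.888 = 1.113
R_total = 0.62 + 8.591 + 1.113 + 0.11 + 1.23 + 0.15 = 11.81 ft²·°F·h/BTU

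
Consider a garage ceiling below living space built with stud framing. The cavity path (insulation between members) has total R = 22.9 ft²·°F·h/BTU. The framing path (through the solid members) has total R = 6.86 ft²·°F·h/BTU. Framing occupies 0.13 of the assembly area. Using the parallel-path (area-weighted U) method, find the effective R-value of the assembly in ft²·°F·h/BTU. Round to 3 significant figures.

U_eff = 0.87/22.9 + 0.13/6.86 = 0.03799 + 0.01895 = 0.05694
R_eff = 1/U_eff = 17.56 ft²·°F·h/BTU

17.6 ft²·°F·h/BTU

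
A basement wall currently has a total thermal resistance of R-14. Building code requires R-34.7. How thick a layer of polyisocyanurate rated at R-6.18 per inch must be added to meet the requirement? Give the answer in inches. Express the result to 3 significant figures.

ΔR = 34.7 − 14 = 20.7 ft²·°F·h/BTU
L = ΔR / (R/in) = 20.7/6.18 = 3.35 in

3.35 in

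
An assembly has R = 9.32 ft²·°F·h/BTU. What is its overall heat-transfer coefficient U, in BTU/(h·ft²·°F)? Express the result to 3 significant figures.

0.107 BTU/(h·ft²·°F)

U = 1/R = 1/9.32 = 0.1073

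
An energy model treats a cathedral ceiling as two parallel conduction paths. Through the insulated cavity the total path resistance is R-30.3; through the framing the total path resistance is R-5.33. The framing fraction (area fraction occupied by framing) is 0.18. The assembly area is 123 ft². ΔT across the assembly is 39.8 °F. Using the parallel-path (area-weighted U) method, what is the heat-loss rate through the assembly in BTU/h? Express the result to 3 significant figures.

U_eff = 0.82/30.3 + 0.18/5.33 = 0.02706 + 0.03377 = 0.06083
R_eff = 1/U_eff = 16.44 ft²·°F·h/BTU
Q = 123 × 39.8 / 16.44 = 297.8 BTU/h

298 BTU/h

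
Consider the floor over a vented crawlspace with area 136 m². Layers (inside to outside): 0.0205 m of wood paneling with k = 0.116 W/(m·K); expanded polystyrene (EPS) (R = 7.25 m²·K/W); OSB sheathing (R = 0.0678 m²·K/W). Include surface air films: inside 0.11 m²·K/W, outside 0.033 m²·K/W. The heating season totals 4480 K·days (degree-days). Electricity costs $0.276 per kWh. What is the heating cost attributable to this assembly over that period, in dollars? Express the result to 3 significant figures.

528 dollars

0.0205/0.116 = 0.1767
R_total = 0.11 + 0.1767 + 7.25 + 0.0678 + 0.033 = 7.638 m²·K/W
E = A × HDD × 24 / R / 1000 = 136 × 4480 × 24 / 7.638 / 1000 = 1915 kWh
Cost = 1915 × 0.276 = $528.4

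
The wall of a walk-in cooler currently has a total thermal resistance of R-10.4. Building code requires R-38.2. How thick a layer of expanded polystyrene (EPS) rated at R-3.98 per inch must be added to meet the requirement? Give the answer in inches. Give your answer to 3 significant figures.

6.98 in

ΔR = 38.2 − 10.4 = 27.8 ft²·°F·h/BTU
L = ΔR / (R/in) = 27.8/3.98 = 6.985 in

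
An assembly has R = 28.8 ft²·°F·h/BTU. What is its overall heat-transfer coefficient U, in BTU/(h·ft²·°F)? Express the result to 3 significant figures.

U = 1/R = 1/28.8 = 0.03472

0.0347 BTU/(h·ft²·°F)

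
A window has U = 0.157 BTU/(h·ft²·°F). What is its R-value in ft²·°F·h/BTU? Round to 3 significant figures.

6.37 ft²·°F·h/BTU

R = 1/U = 1/0.157 = 6.369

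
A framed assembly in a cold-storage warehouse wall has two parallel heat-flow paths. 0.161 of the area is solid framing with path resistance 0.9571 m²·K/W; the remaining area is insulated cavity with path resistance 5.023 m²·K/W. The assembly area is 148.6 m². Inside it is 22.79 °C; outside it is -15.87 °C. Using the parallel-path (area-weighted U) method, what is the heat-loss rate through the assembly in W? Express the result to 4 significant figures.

U_eff = 0.839/5.023 + 0.161/0.9571 = 0.16703 + 0.16822 = 0.33525
R_eff = 1/U_eff = 2.9829 m²·K/W
Q = 148.6 × (22.79 − (-15.87)) / 2.9829 = 1926 W

1926 W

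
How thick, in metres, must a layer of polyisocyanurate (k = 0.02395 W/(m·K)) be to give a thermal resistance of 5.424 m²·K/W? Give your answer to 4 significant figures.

0.1299 m

L = R·k = 5.424 × 0.02395 = 0.1299 m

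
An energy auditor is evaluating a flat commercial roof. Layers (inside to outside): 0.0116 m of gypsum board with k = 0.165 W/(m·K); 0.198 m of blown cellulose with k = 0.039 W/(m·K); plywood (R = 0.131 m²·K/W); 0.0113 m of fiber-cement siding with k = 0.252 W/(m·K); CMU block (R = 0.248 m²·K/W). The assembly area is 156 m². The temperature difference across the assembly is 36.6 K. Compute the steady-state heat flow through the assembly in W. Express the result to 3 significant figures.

0.0116/0.165 = 0.0703
0.198/0.039 = 5.077
0.0113/0.252 = 0.04484
R_total = 0.0703 + 5.077 + 0.131 + 0.04484 + 0.248 = 5.571 m²·K/W
Q = A·ΔT/R = 156 × 36.6 / 5.571 = 1025 W

1020 W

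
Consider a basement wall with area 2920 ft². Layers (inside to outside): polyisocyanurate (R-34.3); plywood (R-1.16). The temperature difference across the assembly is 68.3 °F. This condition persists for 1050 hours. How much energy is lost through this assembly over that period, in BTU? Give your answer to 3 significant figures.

R_total = 34.3 + 1.16 = 35.46 ft²·°F·h/BTU
Q = 2920 × 68.3 / 35.46 = 5624 BTU/h
E = 5624 × 1050 = 5905000 BTU

5910000 BTU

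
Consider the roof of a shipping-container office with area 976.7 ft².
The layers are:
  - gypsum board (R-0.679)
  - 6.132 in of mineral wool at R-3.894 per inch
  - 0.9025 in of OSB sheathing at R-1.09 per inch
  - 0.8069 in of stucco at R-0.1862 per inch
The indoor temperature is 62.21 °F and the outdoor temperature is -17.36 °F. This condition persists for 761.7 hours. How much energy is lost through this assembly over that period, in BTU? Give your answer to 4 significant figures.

6.132 × 3.894 = 23.878
0.9025 × 1.09 = 0.98373
0.8069 × 0.1862 = 0.15024
R_total = 0.679 + 23.878 + 0.98373 + 0.15024 = 25.691 ft²·°F·h/BTU
Q = 976.7 × (62.21 − (-17.36)) / 25.691 = 3025 BTU/h
E = 3025 × 761.7 = 2304200 BTU

2304000 BTU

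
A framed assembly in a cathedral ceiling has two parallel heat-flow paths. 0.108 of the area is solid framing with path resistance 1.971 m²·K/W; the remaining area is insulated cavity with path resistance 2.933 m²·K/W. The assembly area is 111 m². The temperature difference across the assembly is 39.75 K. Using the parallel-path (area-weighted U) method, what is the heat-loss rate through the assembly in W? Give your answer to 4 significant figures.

U_eff = 0.892/2.933 + 0.108/1.971 = 0.30413 + 0.054795 = 0.35892
R_eff = 1/U_eff = 2.7861 m²·K/W
Q = 111 × 39.75 / 2.7861 = 1583.6 W

1584 W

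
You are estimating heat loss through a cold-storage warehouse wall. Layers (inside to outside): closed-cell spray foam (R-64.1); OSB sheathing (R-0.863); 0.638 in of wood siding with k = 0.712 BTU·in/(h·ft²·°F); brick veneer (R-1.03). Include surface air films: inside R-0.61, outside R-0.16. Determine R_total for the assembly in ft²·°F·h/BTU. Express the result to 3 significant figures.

0.638/0.712 = 0.8961
R_total = 0.61 + 64.1 + 0.863 + 0.8961 + 1.03 + 0.16 = 67.66 ft²·°F·h/BTU

67.7 ft²·°F·h/BTU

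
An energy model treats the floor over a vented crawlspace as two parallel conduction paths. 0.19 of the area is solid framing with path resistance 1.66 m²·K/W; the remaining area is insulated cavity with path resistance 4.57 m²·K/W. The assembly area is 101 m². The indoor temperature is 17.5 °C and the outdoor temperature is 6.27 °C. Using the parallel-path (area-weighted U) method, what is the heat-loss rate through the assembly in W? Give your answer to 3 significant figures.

331 W

U_eff = 0.81/4.57 + 0.19/1.66 = 0.1772 + 0.1145 = 0.2917
R_eff = 1/U_eff = 3.428 m²·K/W
Q = 101 × (17.5 − 6.27) / 3.428 = 330.9 W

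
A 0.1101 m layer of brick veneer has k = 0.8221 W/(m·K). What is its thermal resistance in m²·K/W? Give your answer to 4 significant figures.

R = L/k = 0.1101/0.8221 = 0.13393 m²·K/W

0.1339 m²·K/W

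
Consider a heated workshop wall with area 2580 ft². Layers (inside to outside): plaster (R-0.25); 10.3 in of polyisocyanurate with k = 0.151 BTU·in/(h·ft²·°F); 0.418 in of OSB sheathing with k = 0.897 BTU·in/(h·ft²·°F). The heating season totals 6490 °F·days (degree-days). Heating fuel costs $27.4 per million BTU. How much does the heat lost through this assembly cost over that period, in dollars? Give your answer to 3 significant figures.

10.3/0.151 = 68.21
0.418/0.897 = 0.466
R_total = 0.25 + 68.21 + 0.466 = 68.93 ft²·°F·h/BTU
E = A × HDD × 24 / R = 2580 × 6490 × 24 / 68.93 = 5830000 BTU
Cost = 5830000/10⁶ × 27.4 = $159.7

160 dollars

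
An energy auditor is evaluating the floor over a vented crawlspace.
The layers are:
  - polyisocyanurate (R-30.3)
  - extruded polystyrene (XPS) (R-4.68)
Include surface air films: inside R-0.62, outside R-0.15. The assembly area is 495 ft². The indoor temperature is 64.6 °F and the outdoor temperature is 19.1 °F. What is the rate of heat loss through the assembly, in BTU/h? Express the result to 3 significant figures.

630 BTU/h

R_total = 0.62 + 30.3 + 4.68 + 0.15 = 35.75 ft²·°F·h/BTU
Q = A·ΔT/R = 495 × (64.6 − 19.1) / 35.75 = 630 BTU/h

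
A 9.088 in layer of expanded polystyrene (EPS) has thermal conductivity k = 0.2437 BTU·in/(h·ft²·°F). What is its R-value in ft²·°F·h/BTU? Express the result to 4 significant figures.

R = L/k = 9.088/0.2437 = 37.292 ft²·°F·h/BTU

37.29 ft²·°F·h/BTU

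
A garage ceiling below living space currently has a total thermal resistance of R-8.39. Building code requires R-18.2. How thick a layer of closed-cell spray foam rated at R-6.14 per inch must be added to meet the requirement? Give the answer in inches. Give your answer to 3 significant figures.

1.60 in

ΔR = 18.2 − 8.39 = 9.81 ft²·°F·h/BTU
L = ΔR / (R/in) = 9.81/6.14 = 1.598 in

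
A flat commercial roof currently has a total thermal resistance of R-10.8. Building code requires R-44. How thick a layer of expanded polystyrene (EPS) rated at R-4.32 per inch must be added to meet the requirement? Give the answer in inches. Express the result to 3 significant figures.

7.69 in

ΔR = 44 − 10.8 = 33.2 ft²·°F·h/BTU
L = ΔR / (R/in) = 33.2/4.32 = 7.685 in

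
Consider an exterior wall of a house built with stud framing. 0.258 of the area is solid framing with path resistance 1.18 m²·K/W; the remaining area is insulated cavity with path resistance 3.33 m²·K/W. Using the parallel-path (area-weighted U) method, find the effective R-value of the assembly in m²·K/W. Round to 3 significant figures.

U_eff = 0.742/3.33 + 0.258/1.18 = 0.2228 + 0.2186 = 0.4415
R_eff = 1/U_eff = 2.265 m²·K/W

2.27 m²·K/W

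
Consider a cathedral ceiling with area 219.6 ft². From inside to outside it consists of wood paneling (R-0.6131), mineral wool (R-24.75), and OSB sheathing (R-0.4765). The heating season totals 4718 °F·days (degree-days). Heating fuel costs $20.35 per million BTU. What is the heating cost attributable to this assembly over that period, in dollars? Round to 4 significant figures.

R_total = 0.6131 + 24.75 + 0.4765 = 25.84 ft²·°F·h/BTU
E = A × HDD × 24 / R = 219.6 × 4718 × 24 / 25.84 = 962310 BTU
Cost = 962310/10⁶ × 20.35 = $19.583

19.58 dollars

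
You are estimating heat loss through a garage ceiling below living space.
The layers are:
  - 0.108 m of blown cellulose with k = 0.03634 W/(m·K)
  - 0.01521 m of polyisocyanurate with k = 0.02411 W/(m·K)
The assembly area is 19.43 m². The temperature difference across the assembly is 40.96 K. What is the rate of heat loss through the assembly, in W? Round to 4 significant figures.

0.108/0.03634 = 2.9719
0.01521/0.02411 = 0.63086
R_total = 2.9719 + 0.63086 = 3.6028 m²·K/W
Q = A·ΔT/R = 19.43 × 40.96 / 3.6028 = 220.9 W

220.9 W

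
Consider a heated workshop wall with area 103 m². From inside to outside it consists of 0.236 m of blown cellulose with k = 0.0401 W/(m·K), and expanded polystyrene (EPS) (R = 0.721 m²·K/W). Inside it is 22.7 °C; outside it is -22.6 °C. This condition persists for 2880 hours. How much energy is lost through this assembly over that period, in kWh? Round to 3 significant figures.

0.236/0.0401 = 5.885
R_total = 5.885 + 0.721 = 6.606 m²·K/W
Q = 103 × (22.7 − (-22.6)) / 6.606 = 706.3 W
E = 706.3 W × 2880 h / 1000 = 2034 kWh

2030 kWh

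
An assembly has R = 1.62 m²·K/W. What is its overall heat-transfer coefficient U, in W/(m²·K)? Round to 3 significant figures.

U = 1/R = 1/1.62 = 0.6173

0.617 W/(m²·K)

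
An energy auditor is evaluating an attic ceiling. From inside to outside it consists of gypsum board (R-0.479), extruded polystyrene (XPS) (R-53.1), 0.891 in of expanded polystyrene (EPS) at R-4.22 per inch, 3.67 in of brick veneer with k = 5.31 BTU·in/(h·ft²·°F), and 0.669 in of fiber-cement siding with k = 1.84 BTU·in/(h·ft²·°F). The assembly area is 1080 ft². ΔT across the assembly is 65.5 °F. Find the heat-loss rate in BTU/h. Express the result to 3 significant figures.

1210 BTU/h

0.891 × 4.22 = 3.76
3.67/5.31 = 0.6911
0.669/1.84 = 0.3636
R_total = 0.479 + 53.1 + 3.76 + 0.6911 + 0.3636 = 58.39 ft²·°F·h/BTU
Q = A·ΔT/R = 1080 × 65.5 / 58.39 = 1211 BTU/h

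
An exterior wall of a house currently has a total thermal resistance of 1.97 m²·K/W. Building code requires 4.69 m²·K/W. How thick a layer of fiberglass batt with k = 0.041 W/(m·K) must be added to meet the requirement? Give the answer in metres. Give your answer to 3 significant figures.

ΔR = 4.69 − 1.97 = 2.72 m²·K/W
L = ΔR × k = 2.72 × 0.041 = 0.1115 m

0.112 m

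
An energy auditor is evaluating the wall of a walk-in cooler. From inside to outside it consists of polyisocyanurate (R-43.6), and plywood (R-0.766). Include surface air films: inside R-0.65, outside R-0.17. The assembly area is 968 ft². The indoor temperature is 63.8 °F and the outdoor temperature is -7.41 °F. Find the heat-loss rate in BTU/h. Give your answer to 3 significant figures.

R_total = 0.65 + 43.6 + 0.766 + 0.17 = 45.19 ft²·°F·h/BTU
Q = A·ΔT/R = 968 × (63.8 − (-7.41)) / 45.19 = 1526 BTU/h

1530 BTU/h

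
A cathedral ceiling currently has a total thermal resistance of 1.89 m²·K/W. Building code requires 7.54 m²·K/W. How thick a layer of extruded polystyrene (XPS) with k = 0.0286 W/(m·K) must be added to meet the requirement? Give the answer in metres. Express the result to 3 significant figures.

0.162 m

ΔR = 7.54 − 1.89 = 5.65 m²·K/W
L = ΔR × k = 5.65 × 0.0286 = 0.1616 m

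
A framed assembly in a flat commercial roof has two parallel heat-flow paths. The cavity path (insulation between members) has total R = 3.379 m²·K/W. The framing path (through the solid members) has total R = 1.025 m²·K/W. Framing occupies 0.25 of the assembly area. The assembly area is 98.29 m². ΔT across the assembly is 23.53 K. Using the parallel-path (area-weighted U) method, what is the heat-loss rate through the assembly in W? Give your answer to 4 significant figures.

U_eff = 0.75/3.379 + 0.25/1.025 = 0.22196 + 0.2439 = 0.46586
R_eff = 1/U_eff = 2.1466 m²·K/W
Q = 98.29 × 23.53 / 2.1466 = 1077.4 W

1077 W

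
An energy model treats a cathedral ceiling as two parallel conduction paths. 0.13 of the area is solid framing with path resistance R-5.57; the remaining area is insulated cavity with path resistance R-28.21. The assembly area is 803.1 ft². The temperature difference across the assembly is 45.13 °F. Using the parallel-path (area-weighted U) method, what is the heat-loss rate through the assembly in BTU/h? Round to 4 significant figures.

U_eff = 0.87/28.21 + 0.13/5.57 = 0.03084 + 0.023339 = 0.054179
R_eff = 1/U_eff = 18.457 ft²·°F·h/BTU
Q = 803.1 × 45.13 / 18.457 = 1963.7 BTU/h

1964 BTU/h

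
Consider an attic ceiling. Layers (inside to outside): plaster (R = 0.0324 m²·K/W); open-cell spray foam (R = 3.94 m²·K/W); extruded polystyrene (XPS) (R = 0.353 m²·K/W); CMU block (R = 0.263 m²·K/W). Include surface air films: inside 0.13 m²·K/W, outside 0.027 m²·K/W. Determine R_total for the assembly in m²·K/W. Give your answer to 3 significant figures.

4.75 m²·K/W

R_total = 0.13 + 0.0324 + 3.94 + 0.353 + 0.263 + 0.027 = 4.745 m²·K/W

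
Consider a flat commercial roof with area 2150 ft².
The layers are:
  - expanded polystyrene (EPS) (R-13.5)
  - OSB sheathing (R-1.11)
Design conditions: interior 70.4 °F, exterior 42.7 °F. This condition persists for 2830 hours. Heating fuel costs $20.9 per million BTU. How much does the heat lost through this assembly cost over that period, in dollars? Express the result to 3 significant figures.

R_total = 13.5 + 1.11 = 14.61 ft²·°F·h/BTU
Q = 2150 × (70.4 − 42.7) / 14.61 = 4076 BTU/h
E = 4076 × 2830 = 11540000 BTU
Cost = 11540000/10⁶ × 20.9 = $241.1

241 dollars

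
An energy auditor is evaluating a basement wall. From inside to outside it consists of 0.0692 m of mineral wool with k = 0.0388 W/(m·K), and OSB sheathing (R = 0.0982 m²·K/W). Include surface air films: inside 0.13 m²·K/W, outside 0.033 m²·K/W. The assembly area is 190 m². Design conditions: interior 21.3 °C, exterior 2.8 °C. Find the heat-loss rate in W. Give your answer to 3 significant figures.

0.0692/0.0388 = 1.784
R_total = 0.13 + 1.784 + 0.0982 + 0.033 = 2.045 m²·K/W
Q = A·ΔT/R = 190 × (21.3 − 2.8) / 2.045 = 1719 W

1720 W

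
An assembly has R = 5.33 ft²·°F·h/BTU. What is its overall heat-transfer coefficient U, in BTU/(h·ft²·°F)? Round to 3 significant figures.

U = 1/R = 1/5.33 = 0.1876

0.188 BTU/(h·ft²·°F)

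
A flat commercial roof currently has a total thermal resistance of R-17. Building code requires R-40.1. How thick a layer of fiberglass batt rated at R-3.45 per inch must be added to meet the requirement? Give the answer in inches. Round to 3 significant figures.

6.70 in

ΔR = 40.1 − 17 = 23.1 ft²·°F·h/BTU
L = ΔR / (R/in) = 23.1/3.45 = 6.696 in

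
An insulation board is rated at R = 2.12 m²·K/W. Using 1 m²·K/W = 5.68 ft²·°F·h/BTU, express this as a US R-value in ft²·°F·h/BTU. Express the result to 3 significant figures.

12.0 ft²·°F·h/BTU

R_US = 2.12 × 5.68 = 12.04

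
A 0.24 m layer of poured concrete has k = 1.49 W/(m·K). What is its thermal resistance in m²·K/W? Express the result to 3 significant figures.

0.161 m²·K/W

R = L/k = 0.24/1.49 = 0.1611 m²·K/W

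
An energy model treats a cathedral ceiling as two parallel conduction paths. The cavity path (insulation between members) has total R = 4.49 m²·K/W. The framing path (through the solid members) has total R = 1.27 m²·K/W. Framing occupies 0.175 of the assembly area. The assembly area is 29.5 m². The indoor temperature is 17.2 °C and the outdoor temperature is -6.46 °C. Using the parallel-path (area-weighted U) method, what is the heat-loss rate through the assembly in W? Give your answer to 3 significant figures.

U_eff = 0.825/4.49 + 0.175/1.27 = 0.1837 + 0.1378 = 0.3215
R_eff = 1/U_eff = 3.11 m²·K/W
Q = 29.5 × (17.2 − (-6.46)) / 3.11 = 224.4 W

224 W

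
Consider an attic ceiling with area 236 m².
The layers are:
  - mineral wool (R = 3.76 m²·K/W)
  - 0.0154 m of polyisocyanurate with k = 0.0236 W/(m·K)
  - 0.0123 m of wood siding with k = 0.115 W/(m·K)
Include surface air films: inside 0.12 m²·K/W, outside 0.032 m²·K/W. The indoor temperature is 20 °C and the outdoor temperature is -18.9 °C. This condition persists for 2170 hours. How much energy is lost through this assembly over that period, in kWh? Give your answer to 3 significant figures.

4260 kWh

0.0154/0.0236 = 0.6525
0.0123/0.115 = 0.107
R_total = 0.12 + 3.76 + 0.6525 + 0.107 + 0.032 = 4.671 m²·K/W
Q = 236 × (20 − (-18.9)) / 4.671 = 1965 W
E = 1965 W × 2170 h / 1000 = 4264 kWh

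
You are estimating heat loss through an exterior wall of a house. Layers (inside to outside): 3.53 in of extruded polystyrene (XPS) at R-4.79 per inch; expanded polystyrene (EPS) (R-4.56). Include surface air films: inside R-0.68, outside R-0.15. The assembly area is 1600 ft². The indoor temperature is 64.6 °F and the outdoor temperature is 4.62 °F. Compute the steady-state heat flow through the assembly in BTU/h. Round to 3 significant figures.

3.53 × 4.79 = 16.91
R_total = 0.68 + 16.91 + 4.56 + 0.15 = 22.3 ft²·°F·h/BTU
Q = A·ΔT/R = 1600 × (64.6 − 4.62) / 22.3 = 4304 BTU/h

4300 BTU/h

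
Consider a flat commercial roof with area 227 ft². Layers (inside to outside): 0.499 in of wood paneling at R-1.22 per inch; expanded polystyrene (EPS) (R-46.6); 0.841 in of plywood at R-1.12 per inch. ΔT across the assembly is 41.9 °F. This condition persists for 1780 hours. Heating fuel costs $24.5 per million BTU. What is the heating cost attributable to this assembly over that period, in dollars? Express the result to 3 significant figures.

8.61 dollars

0.499 × 1.22 = 0.6088
0.841 × 1.12 = 0.9419
R_total = 0.6088 + 46.6 + 0.9419 = 48.15 ft²·°F·h/BTU
Q = 227 × 41.9 / 48.15 = 197.5 BTU/h
E = 197.5 × 1780 = 351600 BTU
Cost = 351600/10⁶ × 24.5 = $8.614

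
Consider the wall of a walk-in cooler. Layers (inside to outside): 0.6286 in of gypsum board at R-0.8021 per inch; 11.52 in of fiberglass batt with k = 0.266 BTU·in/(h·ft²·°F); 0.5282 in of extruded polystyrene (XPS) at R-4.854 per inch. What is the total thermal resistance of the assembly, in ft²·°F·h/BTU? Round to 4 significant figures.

46.38 ft²·°F·h/BTU

0.6286 × 0.8021 = 0.5042
11.52/0.266 = 43.308
0.5282 × 4.854 = 2.5639
R_total = 0.5042 + 43.308 + 2.5639 = 46.376 ft²·°F·h/BTU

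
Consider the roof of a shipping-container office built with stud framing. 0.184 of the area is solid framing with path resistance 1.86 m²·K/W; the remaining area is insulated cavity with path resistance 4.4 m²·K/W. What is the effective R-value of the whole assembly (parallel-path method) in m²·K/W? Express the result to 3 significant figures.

3.52 m²·K/W

U_eff = 0.816/4.4 + 0.184/1.86 = 0.1855 + 0.09892 = 0.2844
R_eff = 1/U_eff = 3.516 m²·K/W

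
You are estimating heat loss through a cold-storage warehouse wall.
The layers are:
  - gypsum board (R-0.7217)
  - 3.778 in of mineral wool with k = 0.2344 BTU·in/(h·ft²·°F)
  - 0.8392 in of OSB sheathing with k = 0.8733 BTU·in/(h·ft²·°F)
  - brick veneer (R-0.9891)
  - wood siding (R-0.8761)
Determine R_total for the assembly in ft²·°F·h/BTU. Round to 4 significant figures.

3.778/0.2344 = 16.118
0.8392/0.8733 = 0.96095
R_total = 0.7217 + 16.118 + 0.96095 + 0.9891 + 0.8761 = 19.666 ft²·°F·h/BTU

19.67 ft²·°F·h/BTU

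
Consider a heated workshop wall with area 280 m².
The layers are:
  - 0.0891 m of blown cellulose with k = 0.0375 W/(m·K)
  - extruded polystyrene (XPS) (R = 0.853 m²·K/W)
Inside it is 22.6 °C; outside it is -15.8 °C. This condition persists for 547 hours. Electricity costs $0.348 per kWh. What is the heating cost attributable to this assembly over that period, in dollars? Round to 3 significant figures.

0.0891/0.0375 = 2.376
R_total = 2.376 + 0.853 = 3.229 m²·K/W
Q = 280 × (22.6 − (-15.8)) / 3.229 = 3330 W
E = 3330 W × 547 h / 1000 = 1821 kWh
Cost = 1821 × 0.348 = $633.9

634 dollars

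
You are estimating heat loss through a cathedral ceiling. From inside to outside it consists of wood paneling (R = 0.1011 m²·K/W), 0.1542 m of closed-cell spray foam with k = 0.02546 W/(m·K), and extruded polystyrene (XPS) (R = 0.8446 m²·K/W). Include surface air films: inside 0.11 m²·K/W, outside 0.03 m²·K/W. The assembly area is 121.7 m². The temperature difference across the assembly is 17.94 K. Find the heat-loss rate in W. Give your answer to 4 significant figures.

0.1542/0.02546 = 6.0566
R_total = 0.11 + 0.1011 + 6.0566 + 0.8446 + 0.03 = 7.1423 m²·K/W
Q = A·ΔT/R = 121.7 × 17.94 / 7.1423 = 305.69 W

305.7 W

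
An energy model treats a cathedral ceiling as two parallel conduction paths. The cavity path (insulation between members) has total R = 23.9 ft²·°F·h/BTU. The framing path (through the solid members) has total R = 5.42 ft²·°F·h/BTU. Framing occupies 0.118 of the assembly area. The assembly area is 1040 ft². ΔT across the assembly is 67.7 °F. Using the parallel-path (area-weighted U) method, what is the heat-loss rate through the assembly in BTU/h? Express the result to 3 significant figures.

4130 BTU/h

U_eff = 0.882/23.9 + 0.118/5.42 = 0.0369 + 0.02177 = 0.05867
R_eff = 1/U_eff = 17.04 ft²·°F·h/BTU
Q = 1040 × 67.7 / 17.04 = 4131 BTU/h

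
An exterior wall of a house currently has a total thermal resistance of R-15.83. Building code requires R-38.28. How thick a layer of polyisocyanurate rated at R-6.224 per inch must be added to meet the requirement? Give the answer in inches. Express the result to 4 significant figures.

ΔR = 38.28 − 15.83 = 22.45 ft²·°F·h/BTU
L = ΔR / (R/in) = 22.45/6.224 = 3.607 in

3.607 in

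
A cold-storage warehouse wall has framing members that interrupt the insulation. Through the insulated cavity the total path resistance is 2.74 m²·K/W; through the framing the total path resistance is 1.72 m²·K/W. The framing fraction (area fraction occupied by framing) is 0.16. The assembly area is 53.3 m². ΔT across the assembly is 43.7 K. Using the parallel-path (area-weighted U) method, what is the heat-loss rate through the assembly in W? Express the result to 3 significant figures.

931 W

U_eff = 0.84/2.74 + 0.16/1.72 = 0.3066 + 0.09302 = 0.3996
R_eff = 1/U_eff = 2.503 m²·K/W
Q = 53.3 × 43.7 / 2.503 = 930.7 W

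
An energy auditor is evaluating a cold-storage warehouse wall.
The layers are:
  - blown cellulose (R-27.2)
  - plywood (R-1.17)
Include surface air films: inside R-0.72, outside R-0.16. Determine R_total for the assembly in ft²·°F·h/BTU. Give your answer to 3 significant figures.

R_total = 0.72 + 27.2 + 1.17 + 0.16 = 29.25 ft²·°F·h/BTU

29.2 ft²·°F·h/BTU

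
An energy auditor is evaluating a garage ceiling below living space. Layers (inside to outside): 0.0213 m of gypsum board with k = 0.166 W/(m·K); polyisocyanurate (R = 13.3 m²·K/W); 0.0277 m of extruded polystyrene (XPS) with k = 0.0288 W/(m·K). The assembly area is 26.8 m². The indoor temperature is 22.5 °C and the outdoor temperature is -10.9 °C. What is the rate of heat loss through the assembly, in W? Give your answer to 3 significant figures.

0.0213/0.166 = 0.1283
0.0277/0.0288 = 0.9618
R_total = 0.1283 + 13.3 + 0.9618 = 14.39 m²·K/W
Q = A·ΔT/R = 26.8 × (22.5 − (-10.9)) / 14.39 = 62.2 W

62.2 W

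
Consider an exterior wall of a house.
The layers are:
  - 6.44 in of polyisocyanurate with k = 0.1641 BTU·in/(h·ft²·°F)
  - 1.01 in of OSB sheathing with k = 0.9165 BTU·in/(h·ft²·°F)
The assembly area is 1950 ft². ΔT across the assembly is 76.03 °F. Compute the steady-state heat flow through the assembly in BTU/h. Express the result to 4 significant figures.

6.44/0.1641 = 39.244
1.01/0.9165 = 1.102
R_total = 39.244 + 1.102 = 40.346 ft²·°F·h/BTU
Q = A·ΔT/R = 1950 × 76.03 / 40.346 = 3674.6 BTU/h

3675 BTU/h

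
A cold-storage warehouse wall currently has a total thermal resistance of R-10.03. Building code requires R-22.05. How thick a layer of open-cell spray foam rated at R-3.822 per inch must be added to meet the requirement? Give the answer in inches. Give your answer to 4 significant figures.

ΔR = 22.05 − 10.03 = 12.02 ft²·°F·h/BTU
L = ΔR / (R/in) = 12.02/3.822 = 3.145 in

3.145 in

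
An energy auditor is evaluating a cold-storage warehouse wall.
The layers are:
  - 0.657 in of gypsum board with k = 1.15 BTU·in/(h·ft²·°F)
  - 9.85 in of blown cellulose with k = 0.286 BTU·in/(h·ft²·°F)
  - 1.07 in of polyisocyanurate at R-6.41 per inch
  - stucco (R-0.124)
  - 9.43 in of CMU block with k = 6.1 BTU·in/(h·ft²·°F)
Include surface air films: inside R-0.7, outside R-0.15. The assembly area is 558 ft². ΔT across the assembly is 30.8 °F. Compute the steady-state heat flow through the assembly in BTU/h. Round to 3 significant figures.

0.657/1.15 = 0.5713
9.85/0.286 = 34.44
1.07 × 6.41 = 6.859
9.43/6.1 = 1.546
R_total = 0.7 + 0.5713 + 34.44 + 6.859 + 0.124 + 1.546 + 0.15 = 44.39 ft²·°F·h/BTU
Q = A·ΔT/R = 558 × 30.8 / 44.39 = 387.2 BTU/h

387 BTU/h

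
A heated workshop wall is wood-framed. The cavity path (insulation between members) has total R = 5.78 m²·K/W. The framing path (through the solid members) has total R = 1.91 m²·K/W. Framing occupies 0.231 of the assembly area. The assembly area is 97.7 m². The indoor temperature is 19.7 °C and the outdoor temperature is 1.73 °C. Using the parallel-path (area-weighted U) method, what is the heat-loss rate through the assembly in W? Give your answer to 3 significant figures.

U_eff = 0.769/5.78 + 0.231/1.91 = 0.133 + 0.1209 = 0.254
R_eff = 1/U_eff = 3.937 m²·K/W
Q = 97.7 × (19.7 − 1.73) / 3.937 = 445.9 W

446 W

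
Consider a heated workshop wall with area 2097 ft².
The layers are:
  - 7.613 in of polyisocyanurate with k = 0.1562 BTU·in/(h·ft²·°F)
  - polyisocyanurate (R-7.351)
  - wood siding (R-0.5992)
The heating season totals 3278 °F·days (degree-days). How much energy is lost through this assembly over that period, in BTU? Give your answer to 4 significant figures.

7.613/0.1562 = 48.739
R_total = 48.739 + 7.351 + 0.5992 = 56.689 ft²·°F·h/BTU
E = A × HDD × 24 / R = 2097 × 3278 × 24 / 56.689 = 2910200 BTU

2910000 BTU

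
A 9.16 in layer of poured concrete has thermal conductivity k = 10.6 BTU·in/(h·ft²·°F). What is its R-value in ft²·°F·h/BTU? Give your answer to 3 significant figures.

0.864 ft²·°F·h/BTU

R = L/k = 9.16/10.6 = 0.8642 ft²·°F·h/BTU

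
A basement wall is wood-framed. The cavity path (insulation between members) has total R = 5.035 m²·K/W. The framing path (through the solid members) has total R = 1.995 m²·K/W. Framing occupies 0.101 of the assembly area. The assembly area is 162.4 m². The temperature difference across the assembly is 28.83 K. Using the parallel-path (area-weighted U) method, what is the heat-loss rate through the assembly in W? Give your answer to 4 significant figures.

U_eff = 0.899/5.035 + 0.101/1.995 = 0.17855 + 0.050627 = 0.22918
R_eff = 1/U_eff = 4.3634 m²·K/W
Q = 162.4 × 28.83 / 4.3634 = 1073 W

1073 W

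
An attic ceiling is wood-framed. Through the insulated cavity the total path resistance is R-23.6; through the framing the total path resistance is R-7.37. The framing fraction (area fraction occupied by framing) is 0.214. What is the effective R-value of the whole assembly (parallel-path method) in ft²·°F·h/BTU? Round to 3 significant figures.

U_eff = 0.786/23.6 + 0.214/7.37 = 0.03331 + 0.02904 = 0.06234
R_eff = 1/U_eff = 16.04 ft²·°F·h/BTU

16.0 ft²·°F·h/BTU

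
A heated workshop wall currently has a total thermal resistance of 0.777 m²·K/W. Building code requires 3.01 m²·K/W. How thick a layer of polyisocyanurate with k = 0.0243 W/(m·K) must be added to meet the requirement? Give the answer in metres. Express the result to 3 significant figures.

0.0543 m

ΔR = 3.01 − 0.777 = 2.233 m²·K/W
L = ΔR × k = 2.233 × 0.0243 = 0.05426 m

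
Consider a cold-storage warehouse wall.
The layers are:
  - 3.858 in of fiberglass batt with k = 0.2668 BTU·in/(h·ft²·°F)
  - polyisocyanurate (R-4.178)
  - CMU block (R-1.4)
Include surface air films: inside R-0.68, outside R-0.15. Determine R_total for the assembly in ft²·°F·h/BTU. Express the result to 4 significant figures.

3.858/0.2668 = 14.46
R_total = 0.68 + 14.46 + 4.178 + 1.4 + 0.15 = 20.868 ft²·°F·h/BTU

20.87 ft²·°F·h/BTU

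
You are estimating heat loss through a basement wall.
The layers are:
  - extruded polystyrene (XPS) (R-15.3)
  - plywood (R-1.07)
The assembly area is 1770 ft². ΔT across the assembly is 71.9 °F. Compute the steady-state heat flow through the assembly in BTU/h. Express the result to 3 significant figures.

7770 BTU/h

R_total = 15.3 + 1.07 = 16.37 ft²·°F·h/BTU
Q = A·ΔT/R = 1770 × 71.9 / 16.37 = 7774 BTU/h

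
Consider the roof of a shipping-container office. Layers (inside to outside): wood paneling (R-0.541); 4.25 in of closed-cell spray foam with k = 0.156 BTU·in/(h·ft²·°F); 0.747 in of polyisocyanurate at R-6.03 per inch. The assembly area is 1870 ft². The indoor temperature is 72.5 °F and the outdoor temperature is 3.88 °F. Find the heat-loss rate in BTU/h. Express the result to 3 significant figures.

4.25/0.156 = 27.24
0.747 × 6.03 = 4.504
R_total = 0.541 + 27.24 + 4.504 = 32.29 ft²·°F·h/BTU
Q = A·ΔT/R = 1870 × (72.5 − 3.88) / 32.29 = 3974 BTU/h

3970 BTU/h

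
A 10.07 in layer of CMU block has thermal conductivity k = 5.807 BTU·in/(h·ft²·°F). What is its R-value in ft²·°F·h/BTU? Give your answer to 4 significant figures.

1.734 ft²·°F·h/BTU

R = L/k = 10.07/5.807 = 1.7341 ft²·°F·h/BTU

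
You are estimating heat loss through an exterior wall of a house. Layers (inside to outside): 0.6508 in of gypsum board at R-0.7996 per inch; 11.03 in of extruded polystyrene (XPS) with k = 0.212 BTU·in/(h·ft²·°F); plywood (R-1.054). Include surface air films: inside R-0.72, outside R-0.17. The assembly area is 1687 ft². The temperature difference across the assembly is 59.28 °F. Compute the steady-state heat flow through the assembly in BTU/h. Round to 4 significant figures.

0.6508 × 0.7996 = 0.52038
11.03/0.212 = 52.028
R_total = 0.72 + 0.52038 + 52.028 + 1.054 + 0.17 = 54.493 ft²·°F·h/BTU
Q = A·ΔT/R = 1687 × 59.28 / 54.493 = 1835.2 BTU/h

1835 BTU/h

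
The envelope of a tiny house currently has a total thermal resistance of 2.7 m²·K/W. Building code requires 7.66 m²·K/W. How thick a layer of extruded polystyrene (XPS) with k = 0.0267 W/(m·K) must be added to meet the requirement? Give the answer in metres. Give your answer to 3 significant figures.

0.132 m

ΔR = 7.66 − 2.7 = 4.96 m²·K/W
L = ΔR × k = 4.96 × 0.0267 = 0.1324 m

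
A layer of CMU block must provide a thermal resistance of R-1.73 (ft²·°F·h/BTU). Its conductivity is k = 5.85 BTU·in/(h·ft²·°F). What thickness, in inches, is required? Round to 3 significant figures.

L = R × k = 1.73 × 5.85 = 10.12 in

10.1 in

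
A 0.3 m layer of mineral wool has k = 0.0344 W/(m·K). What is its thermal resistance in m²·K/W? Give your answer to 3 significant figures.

R = L/k = 0.3/0.0344 = 8.721 m²·K/W

8.72 m²·K/W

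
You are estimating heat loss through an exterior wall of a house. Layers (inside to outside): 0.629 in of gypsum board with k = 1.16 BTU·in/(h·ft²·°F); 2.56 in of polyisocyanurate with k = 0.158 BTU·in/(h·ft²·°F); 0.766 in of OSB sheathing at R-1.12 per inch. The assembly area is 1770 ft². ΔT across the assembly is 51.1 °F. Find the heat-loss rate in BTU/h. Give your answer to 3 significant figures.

5140 BTU/h

0.629/1.16 = 0.5422
2.56/0.158 = 16.2
0.766 × 1.12 = 0.8579
R_total = 0.5422 + 16.2 + 0.8579 = 17.6 ft²·°F·h/BTU
Q = A·ΔT/R = 1770 × 51.1 / 17.6 = 5138 BTU/h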